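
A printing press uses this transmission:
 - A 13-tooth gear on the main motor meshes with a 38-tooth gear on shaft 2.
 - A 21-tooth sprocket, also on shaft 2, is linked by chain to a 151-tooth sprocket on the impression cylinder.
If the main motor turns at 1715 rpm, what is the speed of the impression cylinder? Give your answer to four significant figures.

81.60 rpm

gear mesh 38/13 = 2.9231 → 1715/2.9231 = 586.71 rpm
chain 151/21 = 7.1905 → 586.71/7.1905 = 81.596 rpm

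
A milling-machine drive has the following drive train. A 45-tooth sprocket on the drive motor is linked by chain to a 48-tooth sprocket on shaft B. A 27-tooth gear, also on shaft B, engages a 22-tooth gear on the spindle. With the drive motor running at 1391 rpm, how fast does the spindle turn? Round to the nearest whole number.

1600 rpm

the drive motor → shaft B (chain, 48/45): 1391 ÷ 1.0667 = 1304.1 rpm
shaft B → the spindle (gear mesh, 22/27): 1304.1 ÷ 0.81481 = 1600.4 rpm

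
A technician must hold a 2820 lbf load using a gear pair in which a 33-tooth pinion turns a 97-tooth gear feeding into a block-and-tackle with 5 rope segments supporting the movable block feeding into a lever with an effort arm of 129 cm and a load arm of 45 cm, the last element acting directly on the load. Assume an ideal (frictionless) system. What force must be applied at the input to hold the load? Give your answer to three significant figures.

66.9 lbf

Gear pair MA = 97/33 = 2.9394.
Block-and-tackle MA = number of supporting rope parts = 5.
Lever MA = effort arm / load arm = 129/45 = 2.8667.
Combined ideal MA = 2.9394 × 5 × 2.8667 = 42.131.
Effort = load / MA = 2820 / 42.131 = 66.934 lbf.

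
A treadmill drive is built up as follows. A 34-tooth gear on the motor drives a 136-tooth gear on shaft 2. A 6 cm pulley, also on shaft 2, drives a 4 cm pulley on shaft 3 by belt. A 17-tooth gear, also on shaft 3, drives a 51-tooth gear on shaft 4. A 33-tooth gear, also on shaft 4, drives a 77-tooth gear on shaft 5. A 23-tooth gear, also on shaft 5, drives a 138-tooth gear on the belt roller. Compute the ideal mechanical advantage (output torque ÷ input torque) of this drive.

Each stage contributes driven/driver: gear mesh 136/34 = 4, belt 4/6 = 0.66667, gear mesh 51/17 = 3, gear mesh 77/33 = 2.3333, gear mesh 138/23 = 6.
Overall: 4 × 0.66667 × 3 × 2.3333 × 6 = 112.

112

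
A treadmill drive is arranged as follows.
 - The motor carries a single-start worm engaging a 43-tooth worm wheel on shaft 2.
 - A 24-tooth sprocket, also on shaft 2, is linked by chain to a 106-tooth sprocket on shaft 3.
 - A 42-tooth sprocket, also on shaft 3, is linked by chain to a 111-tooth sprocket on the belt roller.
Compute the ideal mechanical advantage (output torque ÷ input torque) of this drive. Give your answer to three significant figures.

Each stage contributes driven/driver: worm 43/1 = 43, chain 106/24 = 4.4167, chain 111/42 = 2.6429.
Overall: 43 × 4.4167 × 2.6429 = 501.92.

502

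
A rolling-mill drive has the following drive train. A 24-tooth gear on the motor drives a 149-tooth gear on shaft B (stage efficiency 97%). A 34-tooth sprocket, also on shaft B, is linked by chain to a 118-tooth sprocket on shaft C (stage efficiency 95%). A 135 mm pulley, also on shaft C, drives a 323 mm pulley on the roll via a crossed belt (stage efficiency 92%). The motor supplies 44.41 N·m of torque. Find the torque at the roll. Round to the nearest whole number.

Gear mesh: ratio = 149/24 = 6.2083; torque at shaft B = 44.41 × 6.2083 × 0.97 = 267.44 N·m.
Chain: ratio = 118/34 = 3.4706; torque at shaft C = 267.44 × 3.4706 × 0.95 = 881.77 N·m.
Belt: ratio = 323/135 = 2.3926; torque at the roll = 881.77 × 2.3926 × 0.92 = 1940.9 N·m.

1941 N·m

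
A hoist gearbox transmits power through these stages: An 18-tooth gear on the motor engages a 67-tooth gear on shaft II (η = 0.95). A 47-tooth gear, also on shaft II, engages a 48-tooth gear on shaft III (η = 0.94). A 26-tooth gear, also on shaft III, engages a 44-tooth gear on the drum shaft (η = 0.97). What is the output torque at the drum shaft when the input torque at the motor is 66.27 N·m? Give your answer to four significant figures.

369.3 N·m

gear mesh 67/18 = 3.7222 → τ = 66.27·3.7222·0.95 = 234.34 N·m
gear mesh 48/47 = 1.0213 → τ = 234.34·1.0213·0.94 = 224.96 N·m
gear mesh 44/26 = 1.6923 → τ = 224.96·1.6923·0.97 = 369.29 N·m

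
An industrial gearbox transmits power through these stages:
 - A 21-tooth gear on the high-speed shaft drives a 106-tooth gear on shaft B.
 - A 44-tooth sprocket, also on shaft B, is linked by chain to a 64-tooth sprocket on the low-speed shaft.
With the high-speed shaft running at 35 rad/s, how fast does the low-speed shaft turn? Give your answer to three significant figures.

4.77 rad/s

the high-speed shaft → shaft B (gear mesh, 106/21): 35 ÷ 5.0476 = 6.934 rad/s
shaft B → the low-speed shaft (chain, 64/44): 6.934 ÷ 1.4545 = 4.7671 rad/s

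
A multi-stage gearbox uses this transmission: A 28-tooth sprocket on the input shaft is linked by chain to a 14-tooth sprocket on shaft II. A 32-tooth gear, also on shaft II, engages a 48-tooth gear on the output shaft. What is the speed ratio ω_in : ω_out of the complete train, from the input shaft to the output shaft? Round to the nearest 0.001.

0.750

Each stage contributes driven/driver: chain 14/28 = 0.5, gear mesh 48/32 = 1.5.
Overall: 0.5 × 1.5 = 0.75.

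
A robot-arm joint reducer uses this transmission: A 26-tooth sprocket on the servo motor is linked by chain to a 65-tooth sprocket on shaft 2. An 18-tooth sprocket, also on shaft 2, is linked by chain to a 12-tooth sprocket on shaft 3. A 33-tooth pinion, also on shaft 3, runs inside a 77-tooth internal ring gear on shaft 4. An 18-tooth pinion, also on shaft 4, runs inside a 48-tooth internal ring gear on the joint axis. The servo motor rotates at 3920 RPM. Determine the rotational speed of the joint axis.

the servo motor → shaft 2 (chain, 65/26): 3920 ÷ 2.5 = 1568 RPM
shaft 2 → shaft 3 (chain, 12/18): 1568 ÷ 0.66667 = 2352 RPM
shaft 3 → shaft 4 (internal gear, 77/33): 2352 ÷ 2.3333 = 1008 RPM
shaft 4 → the joint axis (internal gear, 48/18): 1008 ÷ 2.6667 = 378 RPM

378 RPM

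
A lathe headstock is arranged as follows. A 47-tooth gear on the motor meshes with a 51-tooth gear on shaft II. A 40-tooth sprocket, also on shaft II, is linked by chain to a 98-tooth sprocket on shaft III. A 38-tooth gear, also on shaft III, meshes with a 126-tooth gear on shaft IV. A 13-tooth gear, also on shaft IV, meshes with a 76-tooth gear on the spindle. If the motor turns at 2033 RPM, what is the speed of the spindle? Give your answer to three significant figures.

39.4 RPM

Gear mesh: ratio = 51/47 = 1.0851, so shaft II turns at 2033 / 1.0851 = 1873.5 RPM.
Chain: ratio = 98/40 = 2.45, so shaft III turns at 1873.5 / 2.45 = 764.71 RPM.
Gear mesh: ratio = 126/38 = 3.3158, so shaft IV turns at 764.71 / 3.3158 = 230.63 RPM.
Gear mesh: ratio = 76/13 = 5.8462, so the spindle turns at 230.63 / 5.8462 = 39.45 RPM.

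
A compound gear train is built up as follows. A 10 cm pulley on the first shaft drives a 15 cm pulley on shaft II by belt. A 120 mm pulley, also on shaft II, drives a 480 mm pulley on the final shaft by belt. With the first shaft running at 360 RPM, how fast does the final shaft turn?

Belt: ratio = 15/10 = 1.5, so shaft II turns at 360 / 1.5 = 240 RPM.
Belt: ratio = 480/120 = 4, so the final shaft turns at 240 / 4 = 60 RPM.

60 RPM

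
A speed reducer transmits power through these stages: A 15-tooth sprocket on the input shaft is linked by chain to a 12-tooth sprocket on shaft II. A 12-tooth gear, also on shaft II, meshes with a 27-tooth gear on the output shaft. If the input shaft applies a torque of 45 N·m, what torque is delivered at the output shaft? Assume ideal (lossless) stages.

After the chain (12/15): 45 × 0.8 = 36 N·m
After the gear mesh (27/12): 36 × 2.25 = 81 N·m

81 N·m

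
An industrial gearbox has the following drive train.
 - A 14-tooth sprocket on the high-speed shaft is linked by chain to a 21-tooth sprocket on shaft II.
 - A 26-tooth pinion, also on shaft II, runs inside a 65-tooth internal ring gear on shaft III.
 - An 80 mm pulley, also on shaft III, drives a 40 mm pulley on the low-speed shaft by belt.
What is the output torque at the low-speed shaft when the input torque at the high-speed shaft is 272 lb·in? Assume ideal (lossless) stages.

chain 21/14 = 1.5 → τ = 272·1.5 = 408 lb·in
internal gear 65/26 = 2.5 → τ = 408·2.5 = 1020 lb·in
belt 40/80 = 0.5 → τ = 1020·0.5 = 510 lb·in

510 lb·in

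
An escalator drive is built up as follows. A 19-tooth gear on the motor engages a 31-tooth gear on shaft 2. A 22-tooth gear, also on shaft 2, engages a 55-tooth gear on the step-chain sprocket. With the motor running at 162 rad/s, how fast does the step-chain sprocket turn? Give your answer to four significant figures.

Gear mesh: ratio = 31/19 = 1.6316, so shaft 2 turns at 162 / 1.6316 = 99.29 rad/s.
Gear mesh: ratio = 55/22 = 2.5, so the step-chain sprocket turns at 99.29 / 2.5 = 39.716 rad/s.

39.72 rad/s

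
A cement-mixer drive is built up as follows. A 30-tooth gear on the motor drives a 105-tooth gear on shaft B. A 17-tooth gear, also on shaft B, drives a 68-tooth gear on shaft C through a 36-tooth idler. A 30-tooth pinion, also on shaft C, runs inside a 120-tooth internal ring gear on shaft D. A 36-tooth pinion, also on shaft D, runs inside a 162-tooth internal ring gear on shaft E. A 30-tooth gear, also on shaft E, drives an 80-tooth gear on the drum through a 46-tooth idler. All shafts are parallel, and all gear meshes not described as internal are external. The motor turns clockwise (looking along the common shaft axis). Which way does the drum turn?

the motor → shaft B: external mesh, 1 reversal → CCW.
shaft B → shaft C: driver → idler → driven is 2 external meshes, 2 reversals → CCW.
shaft C → shaft D: internal mesh, same direction → CCW.
shaft D → shaft E: internal mesh, same direction → CCW.
shaft E → the drum: driver → idler → driven is 2 external meshes, 2 reversals → CCW.
5 reversals in total — an odd number — so the drum turns opposite to the motor.

anticlockwise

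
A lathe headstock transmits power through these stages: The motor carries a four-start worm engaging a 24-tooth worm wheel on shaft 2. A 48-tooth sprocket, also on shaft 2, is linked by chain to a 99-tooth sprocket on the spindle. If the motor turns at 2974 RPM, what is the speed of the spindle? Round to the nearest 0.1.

Worm: ratio = 24/4 = 6, so shaft 2 turns at 2974 / 6 = 495.67 RPM.
Chain: ratio = 99/48 = 2.0625, so the spindle turns at 495.67 / 2.0625 = 240.32 RPM.

240.3 RPM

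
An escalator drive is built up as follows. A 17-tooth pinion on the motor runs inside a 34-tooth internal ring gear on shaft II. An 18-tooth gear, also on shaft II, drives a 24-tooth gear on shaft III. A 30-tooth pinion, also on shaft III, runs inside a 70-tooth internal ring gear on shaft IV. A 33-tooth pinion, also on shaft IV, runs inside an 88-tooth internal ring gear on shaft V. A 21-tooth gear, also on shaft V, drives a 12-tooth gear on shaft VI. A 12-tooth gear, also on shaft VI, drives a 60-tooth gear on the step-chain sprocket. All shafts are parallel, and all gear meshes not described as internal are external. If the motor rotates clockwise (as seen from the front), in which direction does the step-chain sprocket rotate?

counterclockwise

the motor → shaft II: internal mesh, same direction → CW.
shaft II → shaft III: external mesh, 1 reversal → CCW.
shaft III → shaft IV: internal mesh, same direction → CCW.
shaft IV → shaft V: internal mesh, same direction → CCW.
shaft V → shaft VI: external mesh, 1 reversal → CW.
shaft VI → the step-chain sprocket: external mesh, 1 reversal → CCW.
3 reversals in total — an odd number — so the step-chain sprocket turns opposite to the motor.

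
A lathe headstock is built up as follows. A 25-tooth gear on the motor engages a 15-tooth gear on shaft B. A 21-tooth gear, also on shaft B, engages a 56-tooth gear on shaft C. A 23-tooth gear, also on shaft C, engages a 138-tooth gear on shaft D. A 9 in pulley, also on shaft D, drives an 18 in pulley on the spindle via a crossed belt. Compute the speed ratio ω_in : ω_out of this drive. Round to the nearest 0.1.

Each stage contributes driven/driver: gear mesh 15/25 = 0.6, gear mesh 56/21 = 2.6667, gear mesh 138/23 = 6, belt 18/9 = 2.
Overall: 0.6 × 2.6667 × 6 × 2 = 19.2.

19.2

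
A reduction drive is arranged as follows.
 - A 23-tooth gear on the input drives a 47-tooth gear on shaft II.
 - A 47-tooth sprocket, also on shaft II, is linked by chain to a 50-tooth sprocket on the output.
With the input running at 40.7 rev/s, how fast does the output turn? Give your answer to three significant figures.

18.7 rev/s

the input → shaft II (gear mesh, 47/23): 40.7 ÷ 2.0435 = 19.917 rev/s
shaft II → the output (chain, 50/47): 19.917 ÷ 1.0638 = 18.722 rev/s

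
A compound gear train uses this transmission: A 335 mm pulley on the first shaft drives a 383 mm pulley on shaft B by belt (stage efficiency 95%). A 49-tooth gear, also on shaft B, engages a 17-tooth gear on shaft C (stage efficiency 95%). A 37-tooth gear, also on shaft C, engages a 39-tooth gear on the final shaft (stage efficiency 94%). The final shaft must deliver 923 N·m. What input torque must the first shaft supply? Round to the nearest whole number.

2602 N·m

Overall ratio R = 1.1433 × 0.34694 × 1.0541 = 0.41809; overall efficiency η = 0.95 × 0.95 × 0.94 = 0.8483.
Input torque = output torque / (R × η) = 923 / (0.41809 × 0.8483) = 2602.3 N·m.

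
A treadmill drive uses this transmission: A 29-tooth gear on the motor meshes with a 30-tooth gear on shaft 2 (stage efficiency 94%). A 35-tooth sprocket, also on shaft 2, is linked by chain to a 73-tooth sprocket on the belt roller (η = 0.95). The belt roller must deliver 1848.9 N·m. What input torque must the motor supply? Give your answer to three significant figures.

960 N·m

Overall ratio R = 1.0345 × 2.0857 = 2.1576; overall efficiency η = 0.94 × 0.95 = 0.8930.
Input torque = output torque / (R × η) = 1848.9 / (2.1576 × 0.8930) = 959.59 N·m.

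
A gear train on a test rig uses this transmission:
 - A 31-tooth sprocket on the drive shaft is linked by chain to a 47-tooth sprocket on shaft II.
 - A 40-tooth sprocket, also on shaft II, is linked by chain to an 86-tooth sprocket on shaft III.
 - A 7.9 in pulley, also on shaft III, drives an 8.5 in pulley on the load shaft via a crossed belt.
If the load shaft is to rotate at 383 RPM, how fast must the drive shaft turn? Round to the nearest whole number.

Overall ratio R = 1.5161 × 2.15 × 1.0759 = 3.5072.
Required input speed = output speed × R = 383 × 3.5072 = 1343.3 RPM.

1343 RPM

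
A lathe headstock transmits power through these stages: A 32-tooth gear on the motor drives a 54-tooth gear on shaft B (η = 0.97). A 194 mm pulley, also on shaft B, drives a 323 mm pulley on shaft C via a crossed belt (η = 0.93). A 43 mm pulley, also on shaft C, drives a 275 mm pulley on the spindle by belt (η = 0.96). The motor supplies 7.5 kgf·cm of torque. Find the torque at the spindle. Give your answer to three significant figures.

117 kgf·cm

Gear mesh: ratio = 54/32 = 1.6875; torque at shaft B = 7.5 × 1.6875 × 0.97 = 12.277 kgf·cm.
Belt: ratio = 323/194 = 1.6649; torque at shaft C = 12.277 × 1.6649 × 0.93 = 19.009 kgf·cm.
Belt: ratio = 275/43 = 6.3953; torque at the spindle = 19.009 × 6.3953 × 0.96 = 116.71 kgf·cm.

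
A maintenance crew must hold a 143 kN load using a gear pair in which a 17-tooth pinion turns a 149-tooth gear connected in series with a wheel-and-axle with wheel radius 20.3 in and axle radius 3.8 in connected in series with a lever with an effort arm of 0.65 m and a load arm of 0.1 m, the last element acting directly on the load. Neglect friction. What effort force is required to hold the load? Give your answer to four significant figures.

Gear pair MA = 149/17 = 8.7647.
Wheel-and-axle MA = R/r = 20.3/3.8 = 5.3421.
Lever MA = effort arm / load arm = 0.65/0.1 = 6.5.
Combined ideal MA = 8.7647 × 5.3421 × 6.5 = 304.34.
Effort = load / MA = 143 / 304.34 = 0.46986 kN.

0.4699 kN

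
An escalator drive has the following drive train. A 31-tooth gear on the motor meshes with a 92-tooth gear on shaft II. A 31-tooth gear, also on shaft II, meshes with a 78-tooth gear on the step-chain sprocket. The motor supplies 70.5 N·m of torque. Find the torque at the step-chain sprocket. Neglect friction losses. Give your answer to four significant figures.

526.4 N·m

Gear mesh: ratio = 92/31 = 2.9677; torque at shaft II = 70.5 × 2.9677 = 209.23 N·m.
Gear mesh: ratio = 78/31 = 2.5161; torque at the step-chain sprocket = 209.23 × 2.5161 = 526.44 N·m.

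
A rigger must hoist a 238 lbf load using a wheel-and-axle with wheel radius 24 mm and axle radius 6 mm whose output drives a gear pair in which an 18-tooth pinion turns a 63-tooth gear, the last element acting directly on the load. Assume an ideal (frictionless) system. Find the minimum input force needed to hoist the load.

Wheel-and-axle MA = R/r = 24/6 = 4.
Gear pair MA = 63/18 = 3.5.
Combined ideal MA = 4 × 3.5 = 14.
Effort = load / MA = 238 / 14 = 17 lbf.

17 lbf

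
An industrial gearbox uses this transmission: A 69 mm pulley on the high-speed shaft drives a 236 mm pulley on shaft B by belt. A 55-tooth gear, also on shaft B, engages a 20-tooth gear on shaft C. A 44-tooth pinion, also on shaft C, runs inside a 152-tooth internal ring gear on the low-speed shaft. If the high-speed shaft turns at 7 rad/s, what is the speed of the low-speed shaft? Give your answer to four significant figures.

belt 236/69 = 3.4203 → 7/3.4203 = 2.0466 rad/s
gear mesh 20/55 = 0.36364 → 2.0466/0.36364 = 5.6282 rad/s
internal gear 152/44 = 3.4545 → 5.6282/3.4545 = 1.6292 rad/s

1.629 rad/s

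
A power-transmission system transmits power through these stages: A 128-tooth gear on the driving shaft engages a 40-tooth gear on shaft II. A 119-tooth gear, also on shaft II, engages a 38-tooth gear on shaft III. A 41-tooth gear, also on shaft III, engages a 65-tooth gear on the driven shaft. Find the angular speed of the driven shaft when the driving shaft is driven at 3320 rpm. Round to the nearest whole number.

Gear mesh: ratio = 40/128 = 0.3125, so shaft II turns at 3320 / 0.3125 = 10624 rpm.
Gear mesh: ratio = 38/119 = 0.31933, so shaft III turns at 10624 / 0.31933 = 33270 rpm.
Gear mesh: ratio = 65/41 = 1.5854, so the driven shaft turns at 33270 / 1.5854 = 20986 rpm.

20986 rpm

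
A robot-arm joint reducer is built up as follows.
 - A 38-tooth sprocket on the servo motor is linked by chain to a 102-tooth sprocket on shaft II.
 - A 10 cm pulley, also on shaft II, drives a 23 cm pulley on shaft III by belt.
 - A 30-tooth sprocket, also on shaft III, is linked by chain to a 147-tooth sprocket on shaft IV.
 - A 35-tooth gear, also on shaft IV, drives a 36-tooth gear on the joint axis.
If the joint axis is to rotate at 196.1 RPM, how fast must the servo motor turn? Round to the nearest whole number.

Overall ratio R = 2.6842 × 2.3 × 4.9 × 1.0286 = 31.115.
Required input speed = output speed × R = 196.1 × 31.115 = 6101.7 RPM.

6102 RPM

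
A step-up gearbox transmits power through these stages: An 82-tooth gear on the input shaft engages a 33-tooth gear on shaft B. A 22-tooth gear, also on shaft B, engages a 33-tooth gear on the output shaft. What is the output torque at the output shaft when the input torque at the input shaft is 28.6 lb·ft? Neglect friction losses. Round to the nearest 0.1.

gear mesh 33/82 = 0.40244 → τ = 28.6·0.40244 = 11.51 lb·ft
gear mesh 33/22 = 1.5 → τ = 11.51·1.5 = 17.265 lb·ft

17.3 lb·ft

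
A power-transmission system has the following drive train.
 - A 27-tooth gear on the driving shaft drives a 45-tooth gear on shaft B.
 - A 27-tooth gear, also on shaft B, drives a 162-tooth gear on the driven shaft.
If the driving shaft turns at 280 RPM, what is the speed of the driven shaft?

gear mesh 45/27 = 1.6667 → 280/1.6667 = 168 RPM
gear mesh 162/27 = 6 → 168/6 = 28 RPM

28 RPM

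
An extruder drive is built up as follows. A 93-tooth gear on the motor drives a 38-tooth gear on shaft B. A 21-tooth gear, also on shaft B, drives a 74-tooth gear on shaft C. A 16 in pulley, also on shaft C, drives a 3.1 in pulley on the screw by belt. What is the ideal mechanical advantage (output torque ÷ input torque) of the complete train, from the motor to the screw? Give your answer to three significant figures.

0.279

Each stage contributes driven/driver: gear mesh 38/93 = 0.4086, gear mesh 74/21 = 3.5238, belt 3.1/16 = 0.19375.
Overall: 0.4086 × 3.5238 × 0.19375 = 0.27897.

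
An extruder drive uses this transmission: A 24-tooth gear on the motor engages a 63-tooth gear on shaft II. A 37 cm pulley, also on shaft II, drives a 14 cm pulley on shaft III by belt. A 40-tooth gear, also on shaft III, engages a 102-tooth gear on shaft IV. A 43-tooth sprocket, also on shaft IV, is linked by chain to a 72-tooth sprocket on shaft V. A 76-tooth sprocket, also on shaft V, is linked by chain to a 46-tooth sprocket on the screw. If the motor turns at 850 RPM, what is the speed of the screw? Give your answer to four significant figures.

gear mesh 63/24 = 2.625 → 850/2.625 = 323.81 RPM
belt 14/37 = 0.37838 → 323.81/0.37838 = 855.78 RPM
gear mesh 102/40 = 2.55 → 855.78/2.55 = 335.6 RPM
chain 72/43 = 1.6744 → 335.6/1.6744 = 200.43 RPM
chain 46/76 = 0.60526 → 200.43/0.60526 = 331.14 RPM

331.1 RPM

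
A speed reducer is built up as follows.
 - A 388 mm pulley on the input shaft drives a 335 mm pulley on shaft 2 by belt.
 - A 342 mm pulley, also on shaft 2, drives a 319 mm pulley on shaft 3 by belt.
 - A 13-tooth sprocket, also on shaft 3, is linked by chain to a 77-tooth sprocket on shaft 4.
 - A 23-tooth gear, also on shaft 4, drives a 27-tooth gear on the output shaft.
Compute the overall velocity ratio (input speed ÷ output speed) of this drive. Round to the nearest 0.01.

5.60

Each stage contributes driven/driver: belt 335/388 = 0.8634, belt 319/342 = 0.93275, chain 77/13 = 5.9231, gear mesh 27/23 = 1.1739.
Overall: 0.8634 × 0.93275 × 5.9231 × 1.1739 = 5.5997.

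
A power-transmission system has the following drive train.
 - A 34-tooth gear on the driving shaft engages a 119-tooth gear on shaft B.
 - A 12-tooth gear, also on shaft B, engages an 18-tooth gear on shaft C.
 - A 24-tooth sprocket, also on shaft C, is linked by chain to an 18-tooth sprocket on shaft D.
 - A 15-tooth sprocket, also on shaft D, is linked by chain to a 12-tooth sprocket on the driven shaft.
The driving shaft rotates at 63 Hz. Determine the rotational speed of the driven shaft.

Gear mesh: ratio = 119/34 = 3.5, so shaft B turns at 63 / 3.5 = 18 Hz.
Gear mesh: ratio = 18/12 = 1.5, so shaft C turns at 18 / 1.5 = 12 Hz.
Chain: ratio = 18/24 = 0.75, so shaft D turns at 12 / 0.75 = 16 Hz.
Chain: ratio = 12/15 = 0.8, so the driven shaft turns at 16 / 0.8 = 20 Hz.

20 Hz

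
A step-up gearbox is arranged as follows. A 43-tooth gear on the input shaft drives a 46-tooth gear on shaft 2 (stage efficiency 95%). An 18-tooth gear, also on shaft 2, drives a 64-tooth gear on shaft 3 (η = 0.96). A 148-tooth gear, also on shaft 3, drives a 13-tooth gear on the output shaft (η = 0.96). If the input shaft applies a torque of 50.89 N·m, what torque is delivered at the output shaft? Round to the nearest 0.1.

gear mesh 46/43 = 1.0698 → τ = 50.89·1.0698·0.95 = 51.718 N·m
gear mesh 64/18 = 3.5556 → τ = 51.718·3.5556·0.96 = 176.53 N·m
gear mesh 13/148 = 0.087838 → τ = 176.53·0.087838·0.96 = 14.886 N·m

14.9 N·m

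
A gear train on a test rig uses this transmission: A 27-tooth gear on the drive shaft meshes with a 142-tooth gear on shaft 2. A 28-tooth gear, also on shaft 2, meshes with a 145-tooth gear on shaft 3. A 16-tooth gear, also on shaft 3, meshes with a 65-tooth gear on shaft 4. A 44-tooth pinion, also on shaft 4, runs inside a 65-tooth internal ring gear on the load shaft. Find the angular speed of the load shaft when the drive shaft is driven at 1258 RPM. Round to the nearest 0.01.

7.70 RPM

the drive shaft → shaft 2 (gear mesh, 142/27): 1258 ÷ 5.2593 = 239.2 RPM
shaft 2 → shaft 3 (gear mesh, 145/28): 239.2 ÷ 5.1786 = 46.19 RPM
shaft 3 → shaft 4 (gear mesh, 65/16): 46.19 ÷ 4.0625 = 11.37 RPM
shaft 4 → the load shaft (internal gear, 65/44): 11.37 ÷ 1.4773 = 7.6965 RPM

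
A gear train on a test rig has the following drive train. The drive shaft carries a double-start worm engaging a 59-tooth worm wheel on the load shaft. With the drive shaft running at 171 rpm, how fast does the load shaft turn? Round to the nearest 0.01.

Worm: ratio = 59/2 = 29.5, so the load shaft turns at 171 / 29.5 = 5.7966 rpm.

5.80 rpm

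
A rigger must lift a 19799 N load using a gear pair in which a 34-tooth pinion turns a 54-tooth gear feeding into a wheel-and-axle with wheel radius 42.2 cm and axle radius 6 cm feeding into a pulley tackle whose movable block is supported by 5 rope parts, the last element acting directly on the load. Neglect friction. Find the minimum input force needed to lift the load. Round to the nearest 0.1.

354.5 N

Gear pair MA = 54/34 = 1.5882.
Wheel-and-axle MA = R/r = 42.2/6 = 7.0333.
Block-and-tackle MA = number of supporting rope parts = 5.
Combined ideal MA = 1.5882 × 7.0333 × 5 = 55.853.
Effort = load / MA = 19799 / 55.853 = 354.48 N.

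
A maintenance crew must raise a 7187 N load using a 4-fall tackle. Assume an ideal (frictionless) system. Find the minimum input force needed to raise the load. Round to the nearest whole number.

Block-and-tackle MA = number of supporting rope parts = 4.
Effort = load / MA = 7187 / 4 = 1796.8 N.

1797 N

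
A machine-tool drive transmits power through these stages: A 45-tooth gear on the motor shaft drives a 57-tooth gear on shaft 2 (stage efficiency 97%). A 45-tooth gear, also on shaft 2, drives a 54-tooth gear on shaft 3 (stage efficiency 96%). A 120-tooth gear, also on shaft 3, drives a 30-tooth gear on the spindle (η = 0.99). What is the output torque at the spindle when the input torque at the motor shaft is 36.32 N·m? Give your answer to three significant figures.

gear mesh 57/45 = 1.2667 → τ = 36.32·1.2667·0.97 = 44.625 N·m
gear mesh 54/45 = 1.2 → τ = 44.625·1.2·0.96 = 51.408 N·m
gear mesh 30/120 = 0.25 → τ = 51.408·0.25·0.99 = 12.724 N·m

12.7 N·m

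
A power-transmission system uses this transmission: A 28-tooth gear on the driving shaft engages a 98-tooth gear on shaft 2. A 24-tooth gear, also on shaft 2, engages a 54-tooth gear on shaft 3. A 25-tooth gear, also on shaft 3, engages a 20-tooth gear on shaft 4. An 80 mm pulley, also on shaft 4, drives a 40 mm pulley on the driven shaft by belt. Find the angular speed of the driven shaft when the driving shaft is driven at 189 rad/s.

60 rad/s

the driving shaft → shaft 2 (gear mesh, 98/28): 189 ÷ 3.5 = 54 rad/s
shaft 2 → shaft 3 (gear mesh, 54/24): 54 ÷ 2.25 = 24 rad/s
shaft 3 → shaft 4 (gear mesh, 20/25): 24 ÷ 0.8 = 30 rad/s
shaft 4 → the driven shaft (belt, 40/80): 30 ÷ 0.5 = 60 rad/s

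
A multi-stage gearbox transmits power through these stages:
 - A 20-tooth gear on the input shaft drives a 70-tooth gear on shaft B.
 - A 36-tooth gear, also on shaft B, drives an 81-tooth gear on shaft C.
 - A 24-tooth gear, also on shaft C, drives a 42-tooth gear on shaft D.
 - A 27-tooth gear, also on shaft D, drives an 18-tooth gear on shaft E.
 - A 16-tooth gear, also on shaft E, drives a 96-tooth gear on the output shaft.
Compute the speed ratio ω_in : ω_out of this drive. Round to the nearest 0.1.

Each stage contributes driven/driver: gear mesh 70/20 = 3.5, gear mesh 81/36 = 2.25, gear mesh 42/24 = 1.75, gear mesh 18/27 = 0.66667, gear mesh 96/16 = 6.
Overall: 3.5 × 2.25 × 1.75 × 0.66667 × 6 = 55.125.

55.1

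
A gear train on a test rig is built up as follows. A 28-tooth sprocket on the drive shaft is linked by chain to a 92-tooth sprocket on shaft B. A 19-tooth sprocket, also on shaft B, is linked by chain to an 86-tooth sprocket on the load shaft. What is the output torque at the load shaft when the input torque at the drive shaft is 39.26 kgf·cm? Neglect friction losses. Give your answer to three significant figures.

chain 92/28 = 3.2857 → τ = 39.26·3.2857 = 129 kgf·cm
chain 86/19 = 4.5263 → τ = 129·4.5263 = 583.88 kgf·cm

584 kgf·cm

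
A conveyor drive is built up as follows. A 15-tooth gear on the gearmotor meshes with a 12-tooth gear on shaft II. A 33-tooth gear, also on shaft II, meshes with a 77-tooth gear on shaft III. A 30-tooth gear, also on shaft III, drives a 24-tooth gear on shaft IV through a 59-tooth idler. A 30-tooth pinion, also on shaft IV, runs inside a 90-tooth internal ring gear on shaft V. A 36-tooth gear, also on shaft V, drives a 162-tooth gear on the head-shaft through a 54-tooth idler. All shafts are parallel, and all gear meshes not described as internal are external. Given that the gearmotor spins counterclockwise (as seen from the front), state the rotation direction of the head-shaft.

counterclockwise

the gearmotor → shaft II: external mesh, 1 reversal → CW.
shaft II → shaft III: external mesh, 1 reversal → CCW.
shaft III → shaft IV: driver → idler → driven is 2 external meshes, 2 reversals → CCW.
shaft IV → shaft V: internal mesh, same direction → CCW.
shaft V → the head-shaft: driver → idler → driven is 2 external meshes, 2 reversals → CCW.
6 reversals in total — an even number — so the head-shaft turns the same way as the gearmotor.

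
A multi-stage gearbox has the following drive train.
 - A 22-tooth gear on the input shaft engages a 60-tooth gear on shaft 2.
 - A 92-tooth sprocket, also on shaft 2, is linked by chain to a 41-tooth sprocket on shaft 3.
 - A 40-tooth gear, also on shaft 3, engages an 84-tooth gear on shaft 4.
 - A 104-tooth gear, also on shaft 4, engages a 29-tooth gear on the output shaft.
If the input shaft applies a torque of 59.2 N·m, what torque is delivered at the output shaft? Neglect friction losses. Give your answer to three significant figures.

After the gear mesh (60/22): 59.2 × 2.7273 = 161.45 N·m
After the chain (41/92): 161.45 × 0.44565 = 71.953 N·m
After the gear mesh (84/40): 71.953 × 2.1 = 151.1 N·m
After the gear mesh (29/104): 151.1 × 0.27885 = 42.134 N·m

42.1 N·m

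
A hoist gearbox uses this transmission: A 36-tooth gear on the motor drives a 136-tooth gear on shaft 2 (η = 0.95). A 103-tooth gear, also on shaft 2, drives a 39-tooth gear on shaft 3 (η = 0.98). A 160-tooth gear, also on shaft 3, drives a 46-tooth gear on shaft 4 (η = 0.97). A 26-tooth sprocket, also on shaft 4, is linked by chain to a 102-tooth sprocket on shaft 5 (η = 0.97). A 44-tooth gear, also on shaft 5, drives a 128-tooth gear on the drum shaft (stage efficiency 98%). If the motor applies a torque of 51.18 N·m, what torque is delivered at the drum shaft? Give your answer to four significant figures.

206.2 N·m

After the gear mesh (136/36): 51.18 × 3.7778 × 0.95 = 183.68 N·m
After the gear mesh (39/103): 183.68 × 0.37864 × 0.98 = 68.158 N·m
After the gear mesh (46/160): 68.158 × 0.2875 × 0.97 = 19.007 N·m
After the chain (102/26): 19.007 × 3.9231 × 0.97 = 72.331 N·m
After the gear mesh (128/44): 72.331 × 2.9091 × 0.98 = 206.21 N·m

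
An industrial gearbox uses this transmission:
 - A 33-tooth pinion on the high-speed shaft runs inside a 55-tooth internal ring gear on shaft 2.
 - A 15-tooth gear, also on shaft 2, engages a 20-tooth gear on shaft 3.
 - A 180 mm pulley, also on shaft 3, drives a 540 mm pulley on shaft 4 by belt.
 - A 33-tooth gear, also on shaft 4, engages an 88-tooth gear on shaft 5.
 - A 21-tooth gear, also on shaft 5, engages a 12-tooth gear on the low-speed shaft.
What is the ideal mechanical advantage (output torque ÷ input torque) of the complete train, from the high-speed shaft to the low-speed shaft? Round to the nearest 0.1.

Each stage contributes driven/driver: internal gear 55/33 = 1.6667, gear mesh 20/15 = 1.3333, belt 540/180 = 3, gear mesh 88/33 = 2.6667, gear mesh 12/21 = 0.57143.
Overall: 1.6667 × 1.3333 × 3 × 2.6667 × 0.57143 = 10.159.

10.2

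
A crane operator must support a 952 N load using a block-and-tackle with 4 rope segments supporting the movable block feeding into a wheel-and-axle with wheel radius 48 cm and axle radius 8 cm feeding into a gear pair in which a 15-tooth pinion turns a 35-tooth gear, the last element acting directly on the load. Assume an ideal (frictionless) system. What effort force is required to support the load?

17 N

Block-and-tackle MA = number of supporting rope parts = 4.
Wheel-and-axle MA = R/r = 48/8 = 6.
Gear pair MA = 35/15 = 2.3333.
Combined ideal MA = 4 × 6 × 2.3333 = 56.
Effort = load / MA = 952 / 56 = 17 N.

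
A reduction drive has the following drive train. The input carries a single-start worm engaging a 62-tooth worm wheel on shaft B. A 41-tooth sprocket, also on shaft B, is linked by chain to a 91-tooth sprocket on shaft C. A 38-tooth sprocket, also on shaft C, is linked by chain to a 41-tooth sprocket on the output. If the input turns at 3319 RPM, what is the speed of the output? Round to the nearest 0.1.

the input → shaft B (worm, 62/1): 3319 ÷ 62 = 53.532 RPM
shaft B → shaft C (chain, 91/41): 53.532 ÷ 2.2195 = 24.119 RPM
shaft C → the output (chain, 41/38): 24.119 ÷ 1.0789 = 22.354 RPM

22.4 RPM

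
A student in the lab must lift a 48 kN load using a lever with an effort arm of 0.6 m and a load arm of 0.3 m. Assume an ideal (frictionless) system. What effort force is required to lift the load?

Lever MA = effort arm / load arm = 0.6/0.3 = 2.
Effort = load / MA = 48 / 2 = 24 kN.

24 kN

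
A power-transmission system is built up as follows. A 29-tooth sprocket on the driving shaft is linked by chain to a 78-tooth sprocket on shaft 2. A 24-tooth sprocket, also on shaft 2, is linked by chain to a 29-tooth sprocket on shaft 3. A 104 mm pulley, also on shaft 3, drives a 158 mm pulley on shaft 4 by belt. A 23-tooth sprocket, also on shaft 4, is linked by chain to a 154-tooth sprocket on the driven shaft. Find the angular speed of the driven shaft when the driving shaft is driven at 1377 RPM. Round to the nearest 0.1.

41.7 RPM

the driving shaft → shaft 2 (chain, 78/29): 1377 ÷ 2.6897 = 511.96 RPM
shaft 2 → shaft 3 (chain, 29/24): 511.96 ÷ 1.2083 = 423.69 RPM
shaft 3 → shaft 4 (belt, 158/104): 423.69 ÷ 1.5192 = 278.89 RPM
shaft 4 → the driven shaft (chain, 154/23): 278.89 ÷ 6.6957 = 41.652 RPM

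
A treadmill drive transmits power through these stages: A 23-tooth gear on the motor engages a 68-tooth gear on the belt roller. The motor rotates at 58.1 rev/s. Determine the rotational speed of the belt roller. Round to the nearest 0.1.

19.7 rev/s

Gear mesh: ratio = 68/23 = 2.9565, so the belt roller turns at 58.1 / 2.9565 = 19.651 rev/s.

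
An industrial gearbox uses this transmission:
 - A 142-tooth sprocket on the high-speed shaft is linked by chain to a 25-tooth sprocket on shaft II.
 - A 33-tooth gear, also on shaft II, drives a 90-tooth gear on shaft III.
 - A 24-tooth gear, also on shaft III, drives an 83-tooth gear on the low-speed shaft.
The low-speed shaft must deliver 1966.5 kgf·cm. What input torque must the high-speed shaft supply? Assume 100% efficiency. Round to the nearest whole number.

1184 kgf·cm

Overall ratio R = 0.17606 × 2.7273 × 3.4583 = 1.6605.
Input torque = output torque / R = 1966.5 / 1.6605 = 1184.3 kgf·cm.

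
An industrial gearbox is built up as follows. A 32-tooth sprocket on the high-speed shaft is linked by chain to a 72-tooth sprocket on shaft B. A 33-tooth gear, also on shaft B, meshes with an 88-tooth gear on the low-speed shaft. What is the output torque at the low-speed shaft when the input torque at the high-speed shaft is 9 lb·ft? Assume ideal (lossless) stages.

After the chain (72/32): 9 × 2.25 = 20.25 lb·ft
After the gear mesh (88/33): 20.25 × 2.6667 = 54 lb·ft

54 lb·ft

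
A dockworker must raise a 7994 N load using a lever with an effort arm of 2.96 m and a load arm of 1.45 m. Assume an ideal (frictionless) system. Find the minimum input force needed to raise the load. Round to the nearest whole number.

3916 N

Lever MA = effort arm / load arm = 2.96/1.45 = 2.0414.
Effort = load / MA = 7994 / 2.0414 = 3916 N.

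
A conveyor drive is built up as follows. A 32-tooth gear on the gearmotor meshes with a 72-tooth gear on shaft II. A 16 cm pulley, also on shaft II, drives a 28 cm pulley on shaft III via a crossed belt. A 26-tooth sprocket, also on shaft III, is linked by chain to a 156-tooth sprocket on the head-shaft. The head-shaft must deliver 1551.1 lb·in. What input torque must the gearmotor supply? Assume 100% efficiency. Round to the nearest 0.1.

65.7 lb·in

Overall ratio R = 2.25 × 1.75 × 6 = 23.625.
Input torque = output torque / R = 1551.1 / 23.625 = 65.655 lb·in.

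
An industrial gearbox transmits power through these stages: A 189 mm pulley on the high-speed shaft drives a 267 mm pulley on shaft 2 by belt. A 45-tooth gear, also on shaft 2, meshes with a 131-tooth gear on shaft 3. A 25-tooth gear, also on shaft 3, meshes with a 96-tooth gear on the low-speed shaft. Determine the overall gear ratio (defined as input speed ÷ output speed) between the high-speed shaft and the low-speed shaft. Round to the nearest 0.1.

15.8

Each stage contributes driven/driver: belt 267/189 = 1.4127, gear mesh 131/45 = 2.9111, gear mesh 96/25 = 3.84.
Overall: 1.4127 × 2.9111 × 3.84 = 15.792.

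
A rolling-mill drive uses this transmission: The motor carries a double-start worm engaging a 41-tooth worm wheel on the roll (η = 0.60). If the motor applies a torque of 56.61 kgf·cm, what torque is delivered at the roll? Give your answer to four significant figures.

Worm: ratio = 41/2 = 20.5; torque at the roll = 56.61 × 20.5 × 0.60 = 696.3 kgf·cm.

696.3 kgf·cm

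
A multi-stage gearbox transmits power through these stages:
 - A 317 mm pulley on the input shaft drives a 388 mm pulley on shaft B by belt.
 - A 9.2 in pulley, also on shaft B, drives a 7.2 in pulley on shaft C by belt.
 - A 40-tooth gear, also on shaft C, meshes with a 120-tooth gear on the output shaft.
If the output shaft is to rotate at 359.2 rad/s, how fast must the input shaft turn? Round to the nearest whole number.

1032 rad/s

Overall ratio R = 1.224 × 0.78261 × 3 = 2.8737.
Required input speed = output speed × R = 359.2 × 2.8737 = 1032.2 rad/s.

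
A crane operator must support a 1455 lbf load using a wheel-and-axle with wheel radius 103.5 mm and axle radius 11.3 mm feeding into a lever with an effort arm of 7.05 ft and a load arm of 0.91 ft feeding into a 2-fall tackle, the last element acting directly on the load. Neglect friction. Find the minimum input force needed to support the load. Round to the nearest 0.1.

10.3 lbf

Wheel-and-axle MA = R/r = 103.5/11.3 = 9.1593.
Lever MA = effort arm / load arm = 7.05/0.91 = 7.7473.
Block-and-tackle MA = number of supporting rope parts = 2.
Combined ideal MA = 9.1593 × 7.7473 × 2 = 141.92.
Effort = load / MA = 1455 / 141.92 = 10.252 lbf.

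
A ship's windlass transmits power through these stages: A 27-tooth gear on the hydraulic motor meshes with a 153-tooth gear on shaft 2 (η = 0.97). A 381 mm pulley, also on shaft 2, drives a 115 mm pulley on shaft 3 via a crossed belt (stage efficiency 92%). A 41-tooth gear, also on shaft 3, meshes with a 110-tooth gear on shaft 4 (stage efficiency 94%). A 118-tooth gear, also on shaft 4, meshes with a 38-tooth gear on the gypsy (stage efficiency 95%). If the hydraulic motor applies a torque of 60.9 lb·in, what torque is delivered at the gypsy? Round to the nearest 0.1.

Gear mesh: ratio = 153/27 = 5.6667; torque at shaft 2 = 60.9 × 5.6667 × 0.97 = 334.75 lb·in.
Belt: ratio = 115/381 = 0.30184; torque at shaft 3 = 334.75 × 0.30184 × 0.92 = 92.956 lb·in.
Gear mesh: ratio = 110/41 = 2.6829; torque at shaft 4 = 92.956 × 2.6829 × 0.94 = 234.43 lb·in.
Gear mesh: ratio = 38/118 = 0.32203; torque at the gypsy = 234.43 × 0.32203 × 0.95 = 71.72 lb·in.

71.7 lb·in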